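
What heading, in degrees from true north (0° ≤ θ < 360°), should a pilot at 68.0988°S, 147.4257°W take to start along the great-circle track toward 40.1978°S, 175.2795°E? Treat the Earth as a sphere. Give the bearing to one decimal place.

304.9°

Δλ = 175.2795 − -147.4257 = 322.7052°; wrapped into (−180°, 180°]: -37.2948°.
θ = atan2( sin Δλ · cos φ₂ , cos φ₁ · sin φ₂ − sin φ₁ · cos φ₂ · cos Δλ )
  = atan2(-0.46281, 0.32304) = -55.085° → normalised to [0°, 360°): 304.915°.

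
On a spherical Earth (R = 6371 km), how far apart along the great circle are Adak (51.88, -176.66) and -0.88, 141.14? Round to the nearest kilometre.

7068 km

Δλ = 141.14 − -176.66 = 317.80°; wrapped into (−180°, 180°]: -42.20°.
Δφ = -0.88 − 51.88 = -52.76°.
a = sin²(Δφ/2) + cos φ₁ · cos φ₂ · sin²(Δλ/2) = 0.277415.
c = 2·atan2(√a, √(1−a)) = 1.10943 rad → d = 6371·c ≈ 7068.19 km.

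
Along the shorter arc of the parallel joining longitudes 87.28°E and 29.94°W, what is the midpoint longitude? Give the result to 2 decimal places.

28.67°E

Signed shortest Δλ from +87.28° to -29.94° is -117.22°.
Midpoint longitude = +87.28° + (-117.22°)/2 = +87.28° − 58.61° = +28.67°.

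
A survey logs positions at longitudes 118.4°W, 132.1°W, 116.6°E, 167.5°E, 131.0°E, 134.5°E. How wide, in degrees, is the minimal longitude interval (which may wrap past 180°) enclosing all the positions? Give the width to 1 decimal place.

125.0°

Sort the longitudes: -132.1°, -118.4°, +116.6°, +131.0°, +134.5°, +167.5°.
Eastward gaps between consecutive values (wrapping around): 13.7°, 235.0°, 14.4°, 3.5°, 33.0°, 60.4°.
Largest gap = 235.0° ⇒ minimal covering band is its complement: 360° − 235.0° = 125.0°.
Band runs from +116.6° eastward to -118.4°, crossing the antimeridian.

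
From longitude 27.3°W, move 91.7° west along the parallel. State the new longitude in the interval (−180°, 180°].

119.0°W

Start at -27.3°; shift −91.7° → -119.0°.
-119.0° already lies in (−180°, 180°].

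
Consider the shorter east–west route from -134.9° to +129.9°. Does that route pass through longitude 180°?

Naïve |129.9 − -134.9| = 264.8° > 180°, so the shorter arc goes the other way round — across 180°.
Signed shortest Δλ = ((129.9 − -134.9 + 180) mod 360) − 180 = -95.2°.
Going west by 95.2° from -134.9° passes through 180° before reaching +129.9°.

Yes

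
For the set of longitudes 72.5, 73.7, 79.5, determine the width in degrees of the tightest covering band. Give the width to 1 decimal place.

Sort the longitudes: +72.5°, +73.7°, +79.5°.
Eastward gaps between consecutive values (wrapping around): 1.2°, 5.8°, 353.0°.
Largest gap = 353.0° ⇒ minimal covering band is its complement: 360° − 353.0° = 7.0°.
Band runs from +72.5° eastward to +79.5°.

7.0°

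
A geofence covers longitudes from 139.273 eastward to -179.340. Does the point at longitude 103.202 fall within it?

No

Band width going east from +139.273° to -179.340°: ((-179.340 − 139.273) mod 360) = 41.387°.
Offset of +103.202° east of the west edge: ((103.202 − 139.273) mod 360) = 323.929°.
323.929° > 41.387° ⇒ outside.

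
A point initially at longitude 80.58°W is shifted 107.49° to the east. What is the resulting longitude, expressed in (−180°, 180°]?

26.91°E

Start at -80.58°; shift +107.49° → +26.91°.
+26.91° already lies in (−180°, 180°].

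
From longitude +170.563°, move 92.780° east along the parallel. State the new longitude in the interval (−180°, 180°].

Start at +170.563°; shift +92.780° → +263.343°.
+263.343° lies outside (−180°, 180°]; subtract 360° → -96.657°.

-96.657°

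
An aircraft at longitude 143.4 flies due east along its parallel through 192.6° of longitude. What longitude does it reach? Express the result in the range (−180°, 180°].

Start at +143.4°; shift +192.6° → +336.0°.
+336.0° lies outside (−180°, 180°]; subtract 360° → -24.0°.

-24.0°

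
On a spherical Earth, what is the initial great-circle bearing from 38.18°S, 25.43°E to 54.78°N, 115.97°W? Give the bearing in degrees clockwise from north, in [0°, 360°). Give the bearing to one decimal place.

Δλ = -115.97 − 25.43 = -141.40°.
θ = atan2( sin Δλ · cos φ₂ , cos φ₁ · sin φ₂ − sin φ₁ · cos φ₂ · cos Δλ )
  = atan2(-0.35980, 0.36357) = -44.701° → normalised to [0°, 360°): 315.299°.

315.3°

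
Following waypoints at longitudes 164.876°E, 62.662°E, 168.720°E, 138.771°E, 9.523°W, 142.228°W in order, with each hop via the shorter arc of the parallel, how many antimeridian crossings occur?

Leg 1: +164.876° → +62.662°, shortest Δλ = -102.214° (west) — does not cross 180°.
Leg 2: +62.662° → +168.720°, shortest Δλ = 106.058° (east) — does not cross 180°.
Leg 3: +168.720° → +138.771°, shortest Δλ = -29.949° (west) — does not cross 180°.
Leg 4: +138.771° → -9.523°, shortest Δλ = -148.294° (west) — does not cross 180°.
Leg 5: -9.523° → -142.228°, shortest Δλ = -132.705° (west) — does not cross 180°.
Total crossings: 0.

0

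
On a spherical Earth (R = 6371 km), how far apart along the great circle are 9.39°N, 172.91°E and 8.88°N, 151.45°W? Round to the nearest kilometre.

3911 km

Δλ = -151.45 − 172.91 = -324.36°; wrapped into (−180°, 180°]: 35.64°.
Δφ = 8.88 − 9.39 = -0.51°.
a = sin²(Δφ/2) + cos φ₁ · cos φ₂ · sin²(Δλ/2) = 0.091310.
c = 2·atan2(√a, √(1−a)) = 0.61395 rad → d = 6371·c ≈ 3911.47 km.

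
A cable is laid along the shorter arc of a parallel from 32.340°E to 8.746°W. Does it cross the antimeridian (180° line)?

No

Signed shortest Δλ = ((-8.746 − 32.340 + 180) mod 360) − 180 = -41.086°.
Going west by 41.086° from +32.340° reaches -8.746° without touching 180°.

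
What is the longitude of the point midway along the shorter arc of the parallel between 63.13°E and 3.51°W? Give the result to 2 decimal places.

29.81°E

Signed shortest Δλ from +63.13° to -3.51° is -66.64°.
Midpoint longitude = +63.13° + (-66.64°)/2 = +63.13° − 33.32° = +29.81°.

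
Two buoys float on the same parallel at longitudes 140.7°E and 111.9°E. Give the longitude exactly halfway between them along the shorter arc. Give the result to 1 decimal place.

Signed shortest Δλ from +140.7° to +111.9° is -28.8°.
Midpoint longitude = +140.7° + (-28.8°)/2 = +140.7° − 14.4° = +126.3°.

126.3°E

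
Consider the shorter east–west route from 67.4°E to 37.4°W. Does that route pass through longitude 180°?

No

Signed shortest Δλ = ((-37.4 − 67.4 + 180) mod 360) − 180 = -104.8°.
Going west by 104.8° from +67.4° reaches -37.4° without touching 180°.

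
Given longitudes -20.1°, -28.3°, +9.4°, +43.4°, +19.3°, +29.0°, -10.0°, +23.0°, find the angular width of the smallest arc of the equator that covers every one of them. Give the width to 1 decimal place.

71.7°

Sort the longitudes: -28.3°, -20.1°, -10.0°, +9.4°, +19.3°, +23.0°, +29.0°, +43.4°.
Eastward gaps between consecutive values (wrapping around): 8.2°, 10.1°, 19.4°, 9.9°, 3.7°, 6.0°, 14.4°, 288.3°.
Largest gap = 288.3° ⇒ minimal covering band is its complement: 360° − 288.3° = 71.7°.
Band runs from -28.3° eastward to +43.4°.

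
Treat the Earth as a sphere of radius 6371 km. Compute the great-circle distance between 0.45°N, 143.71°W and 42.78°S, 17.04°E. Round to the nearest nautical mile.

8063 nmi

Δλ = 17.04 − -143.71 = 160.75°.
Δφ = -42.78 − 0.45 = -43.23°.
a = sin²(Δφ/2) + cos φ₁ · cos φ₂ · sin²(Δλ/2) = 0.849122.
c = 2·atan2(√a, √(1−a)) = 2.34374 rad → d = 6371·c ≈ 14931.95 km ≈ 8062.61 nmi.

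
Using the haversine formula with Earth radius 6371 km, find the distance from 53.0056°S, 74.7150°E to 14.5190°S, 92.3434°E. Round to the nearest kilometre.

4552 km

Δλ = 92.3434 − 74.7150 = 17.6284°.
Δφ = -14.5190 − -53.0056 = 38.4866°.
a = sin²(Δφ/2) + cos φ₁ · cos φ₂ · sin²(Δλ/2) = 0.122301.
c = 2·atan2(√a, √(1−a)) = 0.71453 rad → d = 6371·c ≈ 4552.29 km.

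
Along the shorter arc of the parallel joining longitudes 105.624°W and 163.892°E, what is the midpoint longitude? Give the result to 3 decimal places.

Signed shortest Δλ from -105.624° to +163.892° is -90.484°.
Midpoint longitude = -105.624° + (-90.484°)/2 = -105.624° − 45.242° = -150.866°.
(The naïve average (-105.624 + +163.892)/2 = 29.134° is on the wrong side of the globe.)

150.866°W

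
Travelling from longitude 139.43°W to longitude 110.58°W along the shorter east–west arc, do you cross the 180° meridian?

No

Signed shortest Δλ = ((-110.58 − -139.43 + 180) mod 360) − 180 = 28.85°.
Going east by 28.85° from -139.43° reaches -110.58° without touching 180°.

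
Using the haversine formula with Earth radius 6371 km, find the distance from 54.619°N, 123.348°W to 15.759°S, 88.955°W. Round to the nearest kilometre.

Δλ = -88.955 − -123.348 = 34.393°.
Δφ = -15.759 − 54.619 = -70.378°.
a = sin²(Δφ/2) + cos φ₁ · cos φ₂ · sin²(Δλ/2) = 0.380802.
c = 2·atan2(√a, √(1−a)) = 1.33008 rad → d = 6371·c ≈ 8473.95 km.

8474 km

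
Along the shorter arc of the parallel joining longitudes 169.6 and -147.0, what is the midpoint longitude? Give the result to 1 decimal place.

Signed shortest Δλ from +169.6° to -147.0° is +43.4°.
Midpoint longitude = +169.6° + (+43.4°)/2 = +169.6° + 21.7° = +191.3°.
Normalise into (−180°, 180°]: -168.7°.
(The naïve average (+169.6 + -147.0)/2 = 11.3° is on the wrong side of the globe.)

-168.7°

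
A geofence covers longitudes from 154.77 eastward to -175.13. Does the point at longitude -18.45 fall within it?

Band width going east from +154.77° to -175.13°: ((-175.13 − 154.77) mod 360) = 30.10°.
Offset of -18.45° east of the west edge: ((-18.45 − 154.77) mod 360) = 186.78°.
186.78° > 30.10° ⇒ outside.

No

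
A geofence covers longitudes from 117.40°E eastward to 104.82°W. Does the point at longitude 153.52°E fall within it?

Yes

Band width going east from +117.40° to -104.82°: ((-104.82 − 117.40) mod 360) = 137.78°.
Offset of +153.52° east of the west edge: ((153.52 − 117.40) mod 360) = 36.12°.
36.12° ≤ 137.78° ⇒ inside.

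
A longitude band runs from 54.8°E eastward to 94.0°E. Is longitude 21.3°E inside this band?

Band width going east from +54.8° to +94.0°: ((94.0 − 54.8) mod 360) = 39.2°.
Offset of +21.3° east of the west edge: ((21.3 − 54.8) mod 360) = 326.5°.
326.5° > 39.2° ⇒ outside.

No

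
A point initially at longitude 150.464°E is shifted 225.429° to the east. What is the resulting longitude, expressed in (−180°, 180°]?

Start at +150.464°; shift +225.429° → +375.893°.
+375.893° lies outside (−180°, 180°]; subtract 360° → +15.893°.

15.893°E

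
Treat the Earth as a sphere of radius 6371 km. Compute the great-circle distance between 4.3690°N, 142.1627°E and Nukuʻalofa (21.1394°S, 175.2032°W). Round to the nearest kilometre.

Δλ = -175.2032 − 142.1627 = -317.3659°; wrapped into (−180°, 180°]: 42.6341°.
Δφ = -21.1394 − 4.3690 = -25.5084°.
a = sin²(Δφ/2) + cos φ₁ · cos φ₂ · sin²(Δλ/2) = 0.171641.
c = 2·atan2(√a, √(1−a)) = 0.85434 rad → d = 6371·c ≈ 5442.98 km.

5443 km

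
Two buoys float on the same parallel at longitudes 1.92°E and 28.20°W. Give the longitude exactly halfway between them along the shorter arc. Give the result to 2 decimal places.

Signed shortest Δλ from +1.92° to -28.20° is -30.12°.
Midpoint longitude = +1.92° + (-30.12°)/2 = +1.92° − 15.06° = -13.14°.

13.14°W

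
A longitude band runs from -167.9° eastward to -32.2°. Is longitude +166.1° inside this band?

No

Band width going east from -167.9° to -32.2°: ((-32.2 − -167.9) mod 360) = 135.7°.
Offset of +166.1° east of the west edge: ((166.1 − -167.9) mod 360) = 334.0°.
334.0° > 135.7° ⇒ outside.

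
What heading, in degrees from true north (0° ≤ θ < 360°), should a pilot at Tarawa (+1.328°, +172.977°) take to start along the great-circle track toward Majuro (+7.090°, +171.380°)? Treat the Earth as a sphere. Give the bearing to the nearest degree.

345°

Δλ = 171.380 − 172.977 = -1.597°.
θ = atan2( sin Δλ · cos φ₂ , cos φ₁ · sin φ₂ − sin φ₁ · cos φ₂ · cos Δλ )
  = atan2(-0.02766, 0.10041) = -15.400° → normalised to [0°, 360°): 344.600°.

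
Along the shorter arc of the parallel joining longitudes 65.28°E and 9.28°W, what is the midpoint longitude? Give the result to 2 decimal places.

28.00°E

Signed shortest Δλ from +65.28° to -9.28° is -74.56°.
Midpoint longitude = +65.28° + (-74.56°)/2 = +65.28° − 37.28° = +28.00°.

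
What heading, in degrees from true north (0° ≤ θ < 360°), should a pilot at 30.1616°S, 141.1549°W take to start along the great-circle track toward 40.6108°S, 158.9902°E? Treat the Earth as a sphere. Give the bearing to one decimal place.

240.5°

Δλ = 158.9902 − -141.1549 = 300.1451°; wrapped into (−180°, 180°]: -59.8549°.
θ = atan2( sin Δλ · cos φ₂ , cos φ₁ · sin φ₂ − sin φ₁ · cos φ₂ · cos Δλ )
  = atan2(-0.65648, -0.37124) = -119.488° → normalised to [0°, 360°): 240.512°.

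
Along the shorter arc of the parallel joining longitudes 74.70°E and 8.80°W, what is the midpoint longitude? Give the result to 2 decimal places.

Signed shortest Δλ from +74.70° to -8.80° is -83.50°.
Midpoint longitude = +74.70° + (-83.50°)/2 = +74.70° − 41.75° = +32.95°.

32.95°E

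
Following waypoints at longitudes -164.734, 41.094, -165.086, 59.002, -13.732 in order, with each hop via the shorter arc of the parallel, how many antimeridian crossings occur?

3

Leg 1: -164.734° → +41.094°, shortest Δλ = -154.172° (west) — crosses 180°.
Leg 2: +41.094° → -165.086°, shortest Δλ = 153.82° (east) — crosses 180°.
Leg 3: -165.086° → +59.002°, shortest Δλ = -135.912° (west) — crosses 180°.
Leg 4: +59.002° → -13.732°, shortest Δλ = -72.734° (west) — does not cross 180°.
Total crossings: 3.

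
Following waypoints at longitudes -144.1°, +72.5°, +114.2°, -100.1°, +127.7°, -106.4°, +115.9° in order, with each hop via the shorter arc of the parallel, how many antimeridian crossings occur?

Leg 1: -144.1° → +72.5°, shortest Δλ = -143.4° (west) — crosses 180°.
Leg 2: +72.5° → +114.2°, shortest Δλ = 41.7° (east) — does not cross 180°.
Leg 3: +114.2° → -100.1°, shortest Δλ = 145.7° (east) — crosses 180°.
Leg 4: -100.1° → +127.7°, shortest Δλ = -132.2° (west) — crosses 180°.
Leg 5: +127.7° → -106.4°, shortest Δλ = 125.9° (east) — crosses 180°.
Leg 6: -106.4° → +115.9°, shortest Δλ = -137.7° (west) — crosses 180°.
Total crossings: 5.

5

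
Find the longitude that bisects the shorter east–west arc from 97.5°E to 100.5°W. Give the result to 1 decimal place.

Signed shortest Δλ from +97.5° to -100.5° is +162.0°.
Midpoint longitude = +97.5° + (+162.0°)/2 = +97.5° + 81.0° = +178.5°.
(The naïve average (+97.5 + -100.5)/2 = -1.5° is on the wrong side of the globe.)

178.5°E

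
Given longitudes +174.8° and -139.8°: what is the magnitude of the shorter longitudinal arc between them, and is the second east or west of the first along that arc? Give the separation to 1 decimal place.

Raw difference: -139.8 − 174.8 = -314.6°.
Normalise into (−180°, 180°]: -314.6° + 360° = 45.4°.
Positive ⇒ the second point lies to the east; separation 45.4°.

45.4° east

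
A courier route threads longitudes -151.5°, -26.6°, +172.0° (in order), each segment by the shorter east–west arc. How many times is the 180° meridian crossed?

Leg 1: -151.5° → -26.6°, shortest Δλ = 124.9° (east) — does not cross 180°.
Leg 2: -26.6° → +172.0°, shortest Δλ = -161.4° (west) — crosses 180°.
Total crossings: 1.

1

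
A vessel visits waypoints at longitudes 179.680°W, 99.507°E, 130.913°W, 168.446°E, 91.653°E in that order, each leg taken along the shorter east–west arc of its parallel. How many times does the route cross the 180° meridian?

3

Leg 1: -179.680° → +99.507°, shortest Δλ = -80.813° (west) — crosses 180°.
Leg 2: +99.507° → -130.913°, shortest Δλ = 129.58° (east) — crosses 180°.
Leg 3: -130.913° → +168.446°, shortest Δλ = -60.641° (west) — crosses 180°.
Leg 4: +168.446° → +91.653°, shortest Δλ = -76.793° (west) — does not cross 180°.
Total crossings: 3.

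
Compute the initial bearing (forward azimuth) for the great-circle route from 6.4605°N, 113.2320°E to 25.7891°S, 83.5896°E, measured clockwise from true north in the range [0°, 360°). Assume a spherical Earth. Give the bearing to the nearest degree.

Δλ = 83.5896 − 113.2320 = -29.6424°.
θ = atan2( sin Δλ · cos φ₂ , cos φ₁ · sin φ₂ − sin φ₁ · cos φ₂ · cos Δλ )
  = atan2(-0.44533, -0.52035) = -139.442° → normalised to [0°, 360°): 220.558°.

221°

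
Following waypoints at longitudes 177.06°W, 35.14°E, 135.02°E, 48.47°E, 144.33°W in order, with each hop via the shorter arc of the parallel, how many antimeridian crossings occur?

Leg 1: -177.06° → +35.14°, shortest Δλ = -147.8° (west) — crosses 180°.
Leg 2: +35.14° → +135.02°, shortest Δλ = 99.88° (east) — does not cross 180°.
Leg 3: +135.02° → +48.47°, shortest Δλ = -86.55° (west) — does not cross 180°.
Leg 4: +48.47° → -144.33°, shortest Δλ = 167.2° (east) — crosses 180°.
Total crossings: 2.

2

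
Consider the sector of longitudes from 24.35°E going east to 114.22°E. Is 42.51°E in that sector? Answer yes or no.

Yes

Band width going east from +24.35° to +114.22°: ((114.22 − 24.35) mod 360) = 89.87°.
Offset of +42.51° east of the west edge: ((42.51 − 24.35) mod 360) = 18.16°.
18.16° ≤ 89.87° ⇒ inside.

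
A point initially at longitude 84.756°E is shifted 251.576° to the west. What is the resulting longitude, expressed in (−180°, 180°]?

166.820°W

Start at +84.756°; shift −251.576° → -166.820°.
-166.820° already lies in (−180°, 180°].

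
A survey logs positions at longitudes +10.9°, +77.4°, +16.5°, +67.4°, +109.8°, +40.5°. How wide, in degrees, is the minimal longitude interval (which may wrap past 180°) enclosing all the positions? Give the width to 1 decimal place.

98.9°

Sort the longitudes: +10.9°, +16.5°, +40.5°, +67.4°, +77.4°, +109.8°.
Eastward gaps between consecutive values (wrapping around): 5.6°, 24.0°, 26.9°, 10.0°, 32.4°, 261.1°.
Largest gap = 261.1° ⇒ minimal covering band is its complement: 360° − 261.1° = 98.9°.
Band runs from +10.9° eastward to +109.8°.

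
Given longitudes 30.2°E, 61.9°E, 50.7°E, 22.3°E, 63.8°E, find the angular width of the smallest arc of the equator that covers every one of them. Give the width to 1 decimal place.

Sort the longitudes: +22.3°, +30.2°, +50.7°, +61.9°, +63.8°.
Eastward gaps between consecutive values (wrapping around): 7.9°, 20.5°, 11.2°, 1.9°, 318.5°.
Largest gap = 318.5° ⇒ minimal covering band is its complement: 360° − 318.5° = 41.5°.
Band runs from +22.3° eastward to +63.8°.

41.5°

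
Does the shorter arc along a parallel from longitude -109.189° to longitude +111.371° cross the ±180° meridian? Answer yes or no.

Naïve |111.371 − -109.189| = 220.56° > 180°, so the shorter arc goes the other way round — across 180°.
Signed shortest Δλ = ((111.371 − -109.189 + 180) mod 360) − 180 = -139.44°.
Going west by 139.44° from -109.189° passes through 180° before reaching +111.371°.

Yes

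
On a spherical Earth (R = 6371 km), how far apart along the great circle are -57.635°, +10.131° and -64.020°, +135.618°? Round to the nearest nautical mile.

Δλ = 135.618 − 10.131 = 125.487°.
Δφ = -64.020 − -57.635 = -6.385°.
a = sin²(Δφ/2) + cos φ₁ · cos φ₂ · sin²(Δλ/2) = 0.188415.
c = 2·atan2(√a, √(1−a)) = 0.89801 rad → d = 6371·c ≈ 5721.20 km ≈ 3089.20 nmi.

3089 nmi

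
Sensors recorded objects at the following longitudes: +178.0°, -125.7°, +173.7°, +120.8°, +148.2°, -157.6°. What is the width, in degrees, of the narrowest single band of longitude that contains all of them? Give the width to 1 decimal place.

Sort the longitudes: -157.6°, -125.7°, +120.8°, +148.2°, +173.7°, +178.0°.
Eastward gaps between consecutive values (wrapping around): 31.9°, 246.5°, 27.4°, 25.5°, 4.3°, 24.4°.
Largest gap = 246.5° ⇒ minimal covering band is its complement: 360° − 246.5° = 113.5°.
Band runs from +120.8° eastward to -125.7°, crossing the antimeridian.

113.5°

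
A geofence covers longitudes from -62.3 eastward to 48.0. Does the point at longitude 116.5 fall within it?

No

Band width going east from -62.3° to +48.0°: ((48.0 − -62.3) mod 360) = 110.3°.
Offset of +116.5° east of the west edge: ((116.5 − -62.3) mod 360) = 178.8°.
178.8° > 110.3° ⇒ outside.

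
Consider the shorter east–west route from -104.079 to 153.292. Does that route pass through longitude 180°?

Naïve |153.292 − -104.079| = 257.371° > 180°, so the shorter arc goes the other way round — across 180°.
Signed shortest Δλ = ((153.292 − -104.079 + 180) mod 360) − 180 = -102.629°.
Going west by 102.629° from -104.079° passes through 180° before reaching +153.292°.

Yes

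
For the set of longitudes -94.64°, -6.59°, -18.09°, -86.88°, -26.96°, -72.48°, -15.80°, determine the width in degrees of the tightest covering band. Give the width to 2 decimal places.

88.05°

Sort the longitudes: -94.64°, -86.88°, -72.48°, -26.96°, -18.09°, -15.80°, -6.59°.
Eastward gaps between consecutive values (wrapping around): 7.76°, 14.40°, 45.52°, 8.87°, 2.29°, 9.21°, 271.95°.
Largest gap = 271.95° ⇒ minimal covering band is its complement: 360° − 271.95° = 88.05°.
Band runs from -94.64° eastward to -6.59°.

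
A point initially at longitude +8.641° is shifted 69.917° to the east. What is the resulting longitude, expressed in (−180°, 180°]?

+78.558°

Start at +8.641°; shift +69.917° → +78.558°.
+78.558° already lies in (−180°, 180°].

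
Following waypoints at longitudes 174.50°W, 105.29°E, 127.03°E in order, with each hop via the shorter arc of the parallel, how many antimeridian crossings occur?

1

Leg 1: -174.50° → +105.29°, shortest Δλ = -80.21° (west) — crosses 180°.
Leg 2: +105.29° → +127.03°, shortest Δλ = 21.74° (east) — does not cross 180°.
Total crossings: 1.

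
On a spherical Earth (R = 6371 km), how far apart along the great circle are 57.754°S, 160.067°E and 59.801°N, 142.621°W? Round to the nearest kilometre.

13997 km

Δλ = -142.621 − 160.067 = -302.688°; wrapped into (−180°, 180°]: 57.312°.
Δφ = 59.801 − -57.754 = 117.555°.
a = sin²(Δφ/2) + cos φ₁ · cos φ₂ · sin²(Δλ/2) = 0.793019.
c = 2·atan2(√a, √(1−a)) = 2.19696 rad → d = 6371·c ≈ 13996.81 km.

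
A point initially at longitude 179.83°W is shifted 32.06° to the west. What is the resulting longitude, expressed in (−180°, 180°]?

148.11°E

Start at -179.83°; shift −32.06° → -211.89°.
-211.89° lies outside (−180°, 180°]; add 360° → +148.11°.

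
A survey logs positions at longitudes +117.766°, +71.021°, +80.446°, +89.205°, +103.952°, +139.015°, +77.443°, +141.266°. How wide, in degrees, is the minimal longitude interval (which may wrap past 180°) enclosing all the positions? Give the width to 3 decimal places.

70.245°

Sort the longitudes: +71.021°, +77.443°, +80.446°, +89.205°, +103.952°, +117.766°, +139.015°, +141.266°.
Eastward gaps between consecutive values (wrapping around): 6.422°, 3.003°, 8.759°, 14.747°, 13.814°, 21.249°, 2.251°, 289.755°.
Largest gap = 289.755° ⇒ minimal covering band is its complement: 360° − 289.755° = 70.245°.
Band runs from +71.021° eastward to +141.266°.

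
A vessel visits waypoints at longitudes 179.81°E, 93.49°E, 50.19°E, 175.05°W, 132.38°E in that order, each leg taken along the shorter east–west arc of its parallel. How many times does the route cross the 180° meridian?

2

Leg 1: +179.81° → +93.49°, shortest Δλ = -86.32° (west) — does not cross 180°.
Leg 2: +93.49° → +50.19°, shortest Δλ = -43.3° (west) — does not cross 180°.
Leg 3: +50.19° → -175.05°, shortest Δλ = 134.76° (east) — crosses 180°.
Leg 4: -175.05° → +132.38°, shortest Δλ = -52.57° (west) — crosses 180°.
Total crossings: 2.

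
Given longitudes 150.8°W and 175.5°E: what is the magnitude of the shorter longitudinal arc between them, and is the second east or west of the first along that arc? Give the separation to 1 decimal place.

Raw difference: 175.5 − -150.8 = 326.3°.
Normalise into (−180°, 180°]: 326.3° − 360° = -33.7°.
Negative ⇒ the second point lies to the west; separation 33.7°.

33.7° west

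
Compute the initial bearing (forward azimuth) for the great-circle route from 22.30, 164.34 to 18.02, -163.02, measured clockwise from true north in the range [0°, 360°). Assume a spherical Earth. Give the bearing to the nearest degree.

Δλ = -163.02 − 164.34 = -327.36°; wrapped into (−180°, 180°]: 32.64°.
θ = atan2( sin Δλ · cos φ₂ , cos φ₁ · sin φ₂ − sin φ₁ · cos φ₂ · cos Δλ )
  = atan2(0.51290, -0.01764) = 91.970° → normalised to [0°, 360°): 91.970°.

92°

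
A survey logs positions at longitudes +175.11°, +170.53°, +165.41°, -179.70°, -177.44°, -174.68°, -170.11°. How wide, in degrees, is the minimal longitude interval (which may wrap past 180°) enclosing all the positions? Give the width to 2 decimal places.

24.48°

Sort the longitudes: -179.70°, -177.44°, -174.68°, -170.11°, +165.41°, +170.53°, +175.11°.
Eastward gaps between consecutive values (wrapping around): 2.26°, 2.76°, 4.57°, 335.52°, 5.12°, 4.58°, 5.19°.
Largest gap = 335.52° ⇒ minimal covering band is its complement: 360° − 335.52° = 24.48°.
Band runs from +165.41° eastward to -170.11°, crossing the antimeridian.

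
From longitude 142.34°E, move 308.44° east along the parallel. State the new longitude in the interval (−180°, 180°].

Start at +142.34°; shift +308.44° → +450.78°.
+450.78° lies outside (−180°, 180°]; subtract 360° → +90.78°.

90.78°E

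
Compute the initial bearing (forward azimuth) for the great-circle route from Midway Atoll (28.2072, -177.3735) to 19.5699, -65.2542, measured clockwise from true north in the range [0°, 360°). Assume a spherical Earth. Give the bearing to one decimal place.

Δλ = -65.2542 − -177.3735 = 112.1193°.
θ = atan2( sin Δλ · cos φ₂ , cos φ₁ · sin φ₂ − sin φ₁ · cos φ₂ · cos Δλ )
  = atan2(0.87289, 0.46287) = 62.064° → normalised to [0°, 360°): 62.064°.

62.1°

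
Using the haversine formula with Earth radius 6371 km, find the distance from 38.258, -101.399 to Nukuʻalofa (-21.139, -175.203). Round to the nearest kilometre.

Δλ = -175.203 − -101.399 = -73.804°.
Δφ = -21.139 − 38.258 = -59.397°.
a = sin²(Δφ/2) + cos φ₁ · cos φ₂ · sin²(Δλ/2) = 0.509512.
c = 2·atan2(√a, √(1−a)) = 1.58982 rad → d = 6371·c ≈ 10128.75 km.

10129 km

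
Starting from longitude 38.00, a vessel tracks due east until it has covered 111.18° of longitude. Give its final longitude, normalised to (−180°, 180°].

+149.18°

Start at +38.00°; shift +111.18° → +149.18°.
+149.18° already lies in (−180°, 180°].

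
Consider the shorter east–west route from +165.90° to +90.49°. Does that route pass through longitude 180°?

Signed shortest Δλ = ((90.49 − 165.90 + 180) mod 360) − 180 = -75.41°.
Going west by 75.41° from +165.90° reaches +90.49° without touching 180°.

No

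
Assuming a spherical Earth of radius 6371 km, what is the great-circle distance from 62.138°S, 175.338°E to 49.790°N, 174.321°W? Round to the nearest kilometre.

12480 km

Δλ = -174.321 − 175.338 = -349.659°; wrapped into (−180°, 180°]: 10.341°.
Δφ = 49.790 − -62.138 = 111.928°.
a = sin²(Δφ/2) + cos φ₁ · cos φ₂ · sin²(Δλ/2) = 0.689171.
c = 2·atan2(√a, √(1−a)) = 1.95880 rad → d = 6371·c ≈ 12479.52 km.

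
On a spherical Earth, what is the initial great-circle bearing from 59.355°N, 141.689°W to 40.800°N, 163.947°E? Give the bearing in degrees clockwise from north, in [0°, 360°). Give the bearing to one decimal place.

265.7°

Δλ = 163.947 − -141.689 = 305.636°; wrapped into (−180°, 180°]: -54.364°.
θ = atan2( sin Δλ · cos φ₂ , cos φ₁ · sin φ₂ − sin φ₁ · cos φ₂ · cos Δλ )
  = atan2(-0.61524, -0.04639) = -94.312° → normalised to [0°, 360°): 265.688°.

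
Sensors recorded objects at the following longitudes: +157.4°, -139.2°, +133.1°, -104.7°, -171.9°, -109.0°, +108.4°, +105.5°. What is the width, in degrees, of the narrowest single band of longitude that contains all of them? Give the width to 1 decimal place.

Sort the longitudes: -171.9°, -139.2°, -109.0°, -104.7°, +105.5°, +108.4°, +133.1°, +157.4°.
Eastward gaps between consecutive values (wrapping around): 32.7°, 30.2°, 4.3°, 210.2°, 2.9°, 24.7°, 24.3°, 30.7°.
Largest gap = 210.2° ⇒ minimal covering band is its complement: 360° − 210.2° = 149.8°.
Band runs from +105.5° eastward to -104.7°, crossing the antimeridian.

149.8°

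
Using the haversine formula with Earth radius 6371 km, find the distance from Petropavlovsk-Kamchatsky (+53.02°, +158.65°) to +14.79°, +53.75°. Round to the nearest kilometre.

9661 km

Δλ = 53.75 − 158.65 = -104.90°.
Δφ = 14.79 − 53.02 = -38.23°.
a = sin²(Δφ/2) + cos φ₁ · cos φ₂ · sin²(Δλ/2) = 0.472812.
c = 2·atan2(√a, √(1−a)) = 1.51639 rad → d = 6371·c ≈ 9660.94 km.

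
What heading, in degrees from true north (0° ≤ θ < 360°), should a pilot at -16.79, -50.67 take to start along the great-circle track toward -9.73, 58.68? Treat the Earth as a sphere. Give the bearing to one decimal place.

Δλ = 58.68 − -50.67 = 109.35°.
θ = atan2( sin Δλ · cos φ₂ , cos φ₁ · sin φ₂ − sin φ₁ · cos φ₂ · cos Δλ )
  = atan2(0.92994, -0.25614) = 105.399° → normalised to [0°, 360°): 105.399°.

105.4°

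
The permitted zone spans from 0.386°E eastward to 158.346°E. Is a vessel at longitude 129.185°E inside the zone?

Band width going east from +0.386° to +158.346°: ((158.346 − 0.386) mod 360) = 157.960°.
Offset of +129.185° east of the west edge: ((129.185 − 0.386) mod 360) = 128.799°.
128.799° ≤ 157.960° ⇒ inside.

Yes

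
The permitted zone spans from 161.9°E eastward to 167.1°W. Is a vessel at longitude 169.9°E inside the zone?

Band width going east from +161.9° to -167.1°: ((-167.1 − 161.9) mod 360) = 31.0°.
Offset of +169.9° east of the west edge: ((169.9 − 161.9) mod 360) = 8.0°.
8.0° ≤ 31.0° ⇒ inside.

Yes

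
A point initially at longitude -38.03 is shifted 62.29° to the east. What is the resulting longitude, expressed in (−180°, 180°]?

Start at -38.03°; shift +62.29° → +24.26°.
+24.26° already lies in (−180°, 180°].

+24.26°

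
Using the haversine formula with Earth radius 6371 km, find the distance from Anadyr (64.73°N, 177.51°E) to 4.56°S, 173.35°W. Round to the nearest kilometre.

7741 km

Δλ = -173.35 − 177.51 = -350.86°; wrapped into (−180°, 180°]: 9.14°.
Δφ = -4.56 − 64.73 = -69.29°.
a = sin²(Δφ/2) + cos φ₁ · cos φ₂ · sin²(Δλ/2) = 0.325882.
c = 2·atan2(√a, √(1−a)) = 1.21511 rad → d = 6371·c ≈ 7741.46 km.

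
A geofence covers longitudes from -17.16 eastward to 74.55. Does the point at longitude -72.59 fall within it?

Band width going east from -17.16° to +74.55°: ((74.55 − -17.16) mod 360) = 91.71°.
Offset of -72.59° east of the west edge: ((-72.59 − -17.16) mod 360) = 304.57°.
304.57° > 91.71° ⇒ outside.

No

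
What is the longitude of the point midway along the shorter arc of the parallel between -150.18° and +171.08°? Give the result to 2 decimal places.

Signed shortest Δλ from -150.18° to +171.08° is -38.74°.
Midpoint longitude = -150.18° + (-38.74°)/2 = -150.18° − 19.37° = -169.55°.
(The naïve average (-150.18 + +171.08)/2 = 10.45° is on the wrong side of the globe.)

-169.55°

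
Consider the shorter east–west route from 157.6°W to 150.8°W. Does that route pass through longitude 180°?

Signed shortest Δλ = ((-150.8 − -157.6 + 180) mod 360) − 180 = 6.8°.
Going east by 6.8° from -157.6° reaches -150.8° without touching 180°.

No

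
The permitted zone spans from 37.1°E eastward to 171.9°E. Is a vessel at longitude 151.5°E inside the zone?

Band width going east from +37.1° to +171.9°: ((171.9 − 37.1) mod 360) = 134.8°.
Offset of +151.5° east of the west edge: ((151.5 − 37.1) mod 360) = 114.4°.
114.4° ≤ 134.8° ⇒ inside.

Yes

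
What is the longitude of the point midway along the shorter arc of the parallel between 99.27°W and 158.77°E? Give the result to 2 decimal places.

Signed shortest Δλ from -99.27° to +158.77° is -101.96°.
Midpoint longitude = -99.27° + (-101.96°)/2 = -99.27° − 50.98° = -150.25°.
(The naïve average (-99.27 + +158.77)/2 = 29.75° is on the wrong side of the globe.)

150.25°W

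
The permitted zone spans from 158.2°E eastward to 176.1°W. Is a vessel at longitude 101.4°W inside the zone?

Band width going east from +158.2° to -176.1°: ((-176.1 − 158.2) mod 360) = 25.7°.
Offset of -101.4° east of the west edge: ((-101.4 − 158.2) mod 360) = 100.4°.
100.4° > 25.7° ⇒ outside.

No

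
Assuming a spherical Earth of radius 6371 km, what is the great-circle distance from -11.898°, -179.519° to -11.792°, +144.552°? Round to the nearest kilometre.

3907 km

Δλ = 144.552 − -179.519 = 324.071°; wrapped into (−180°, 180°]: -35.929°.
Δφ = -11.792 − -11.898 = 0.106°.
a = sin²(Δφ/2) + cos φ₁ · cos φ₂ · sin²(Δλ/2) = 0.091120.
c = 2·atan2(√a, √(1−a)) = 0.61329 rad → d = 6371·c ≈ 3907.27 km.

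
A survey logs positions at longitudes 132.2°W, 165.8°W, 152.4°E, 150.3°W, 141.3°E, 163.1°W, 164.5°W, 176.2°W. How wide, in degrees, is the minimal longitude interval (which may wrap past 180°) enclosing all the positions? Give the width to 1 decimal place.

86.5°

Sort the longitudes: -176.2°, -165.8°, -164.5°, -163.1°, -150.3°, -132.2°, +141.3°, +152.4°.
Eastward gaps between consecutive values (wrapping around): 10.4°, 1.3°, 1.4°, 12.8°, 18.1°, 273.5°, 11.1°, 31.4°.
Largest gap = 273.5° ⇒ minimal covering band is its complement: 360° − 273.5° = 86.5°.
Band runs from +141.3° eastward to -132.2°, crossing the antimeridian.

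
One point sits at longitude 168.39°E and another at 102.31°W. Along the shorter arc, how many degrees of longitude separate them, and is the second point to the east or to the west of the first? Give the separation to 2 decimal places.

89.30° east

Raw difference: -102.31 − 168.39 = -270.7°.
Normalise into (−180°, 180°]: -270.7° + 360° = 89.3°.
Positive ⇒ the second point lies to the east; separation 89.30°.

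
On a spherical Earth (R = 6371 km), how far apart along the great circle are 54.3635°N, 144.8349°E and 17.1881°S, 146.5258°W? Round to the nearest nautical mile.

5532 nmi

Δλ = -146.5258 − 144.8349 = -291.3607°; wrapped into (−180°, 180°]: 68.6393°.
Δφ = -17.1881 − 54.3635 = -71.5516°.
a = sin²(Δφ/2) + cos φ₁ · cos φ₂ · sin²(Δλ/2) = 0.518714.
c = 2·atan2(√a, √(1−a)) = 1.60823 rad → d = 6371·c ≈ 10246.05 km ≈ 5532.42 nmi.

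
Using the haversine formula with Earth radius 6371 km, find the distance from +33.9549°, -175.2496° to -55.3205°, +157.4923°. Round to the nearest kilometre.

Δλ = 157.4923 − -175.2496 = 332.7419°; wrapped into (−180°, 180°]: -27.2581°.
Δφ = -55.3205 − 33.9549 = -89.2754°.
a = sin²(Δφ/2) + cos φ₁ · cos φ₂ · sin²(Δλ/2) = 0.519882.
c = 2·atan2(√a, √(1−a)) = 1.61057 rad → d = 6371·c ≈ 10260.95 km.

10261 km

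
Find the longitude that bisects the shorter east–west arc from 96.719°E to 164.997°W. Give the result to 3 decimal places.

145.861°E

Signed shortest Δλ from +96.719° to -164.997° is +98.284°.
Midpoint longitude = +96.719° + (+98.284°)/2 = +96.719° + 49.142° = +145.861°.
(The naïve average (+96.719 + -164.997)/2 = -34.139° is on the wrong side of the globe.)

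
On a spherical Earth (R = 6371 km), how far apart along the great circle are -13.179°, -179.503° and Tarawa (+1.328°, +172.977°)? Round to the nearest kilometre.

Δλ = 172.977 − -179.503 = 352.480°; wrapped into (−180°, 180°]: -7.520°.
Δφ = 1.328 − -13.179 = 14.507°.
a = sin²(Δφ/2) + cos φ₁ · cos φ₂ · sin²(Δλ/2) = 0.020127.
c = 2·atan2(√a, √(1−a)) = 0.28470 rad → d = 6371·c ≈ 1813.84 km.

1814 km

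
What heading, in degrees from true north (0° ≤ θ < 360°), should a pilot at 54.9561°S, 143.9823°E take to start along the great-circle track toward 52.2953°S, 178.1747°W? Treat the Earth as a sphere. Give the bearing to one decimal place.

98.9°

Δλ = -178.1747 − 143.9823 = -322.1570°; wrapped into (−180°, 180°]: 37.8430°.
θ = atan2( sin Δλ · cos φ₂ , cos φ₁ · sin φ₂ − sin φ₁ · cos φ₂ · cos Δλ )
  = atan2(0.37521, -0.05888) = 98.918° → normalised to [0°, 360°): 98.918°.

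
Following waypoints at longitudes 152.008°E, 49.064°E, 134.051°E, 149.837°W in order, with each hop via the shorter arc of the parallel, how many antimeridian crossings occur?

Leg 1: +152.008° → +49.064°, shortest Δλ = -102.944° (west) — does not cross 180°.
Leg 2: +49.064° → +134.051°, shortest Δλ = 84.987° (east) — does not cross 180°.
Leg 3: +134.051° → -149.837°, shortest Δλ = 76.112° (east) — crosses 180°.
Total crossings: 1.

1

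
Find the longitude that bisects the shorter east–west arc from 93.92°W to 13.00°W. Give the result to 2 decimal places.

53.46°W

Signed shortest Δλ from -93.92° to -13.00° is +80.92°.
Midpoint longitude = -93.92° + (+80.92°)/2 = -93.92° + 40.46° = -53.46°.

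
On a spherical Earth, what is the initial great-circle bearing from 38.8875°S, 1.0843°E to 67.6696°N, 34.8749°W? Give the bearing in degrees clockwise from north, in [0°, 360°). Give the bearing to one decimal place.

Δλ = -34.8749 − 1.0843 = -35.9592°.
θ = atan2( sin Δλ · cos φ₂ , cos φ₁ · sin φ₂ − sin φ₁ · cos φ₂ · cos Δλ )
  = atan2(-0.22311, 0.91308) = -13.731° → normalised to [0°, 360°): 346.269°.

346.3°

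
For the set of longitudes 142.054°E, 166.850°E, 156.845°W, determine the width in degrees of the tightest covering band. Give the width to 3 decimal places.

61.101°

Sort the longitudes: -156.845°, +142.054°, +166.850°.
Eastward gaps between consecutive values (wrapping around): 298.899°, 24.796°, 36.305°.
Largest gap = 298.899° ⇒ minimal covering band is its complement: 360° − 298.899° = 61.101°.
Band runs from +142.054° eastward to -156.845°, crossing the antimeridian.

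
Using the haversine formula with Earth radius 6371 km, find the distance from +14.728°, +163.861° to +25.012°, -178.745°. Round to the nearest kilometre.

2145 km

Δλ = -178.745 − 163.861 = -342.606°; wrapped into (−180°, 180°]: 17.394°.
Δφ = 25.012 − 14.728 = 10.284°.
a = sin²(Δφ/2) + cos φ₁ · cos φ₂ · sin²(Δλ/2) = 0.028072.
c = 2·atan2(√a, √(1−a)) = 0.33668 rad → d = 6371·c ≈ 2144.99 km.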